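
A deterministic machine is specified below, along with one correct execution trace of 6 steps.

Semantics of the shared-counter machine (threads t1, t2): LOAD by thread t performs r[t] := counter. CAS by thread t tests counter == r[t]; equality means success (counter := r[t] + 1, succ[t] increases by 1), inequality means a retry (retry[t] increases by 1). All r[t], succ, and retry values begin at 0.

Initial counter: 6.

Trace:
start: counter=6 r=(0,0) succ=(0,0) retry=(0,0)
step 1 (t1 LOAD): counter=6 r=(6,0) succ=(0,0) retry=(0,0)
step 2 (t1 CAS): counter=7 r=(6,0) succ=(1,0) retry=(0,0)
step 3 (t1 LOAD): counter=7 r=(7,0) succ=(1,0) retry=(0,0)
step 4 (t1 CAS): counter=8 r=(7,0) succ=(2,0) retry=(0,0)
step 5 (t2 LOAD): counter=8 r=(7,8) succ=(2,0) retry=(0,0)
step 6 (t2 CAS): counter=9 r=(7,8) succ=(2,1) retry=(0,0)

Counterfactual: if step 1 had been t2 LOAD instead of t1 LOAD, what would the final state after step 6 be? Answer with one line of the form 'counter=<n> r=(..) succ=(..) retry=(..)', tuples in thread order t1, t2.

counter=8 r=(6,7) succ=(1,1) retry=(1,0)

(re-executing from step 1 with the substitution; state before step 1: counter=6 r=(0,0) succ=(0,0) retry=(0,0))
step 1 (t2 LOAD): counter=6 r=(0,6) succ=(0,0) retry=(0,0)
step 2 (t1 CAS): counter=6 r=(0,6) succ=(0,0) retry=(1,0)
step 3 (t1 LOAD): counter=6 r=(6,6) succ=(0,0) retry=(1,0)
step 4 (t1 CAS): counter=7 r=(6,6) succ=(1,0) retry=(1,0)
step 5 (t2 LOAD): counter=7 r=(6,7) succ=(1,0) retry=(1,0)
step 6 (t2 CAS): counter=8 r=(6,7) succ=(1,1) retry=(1,0)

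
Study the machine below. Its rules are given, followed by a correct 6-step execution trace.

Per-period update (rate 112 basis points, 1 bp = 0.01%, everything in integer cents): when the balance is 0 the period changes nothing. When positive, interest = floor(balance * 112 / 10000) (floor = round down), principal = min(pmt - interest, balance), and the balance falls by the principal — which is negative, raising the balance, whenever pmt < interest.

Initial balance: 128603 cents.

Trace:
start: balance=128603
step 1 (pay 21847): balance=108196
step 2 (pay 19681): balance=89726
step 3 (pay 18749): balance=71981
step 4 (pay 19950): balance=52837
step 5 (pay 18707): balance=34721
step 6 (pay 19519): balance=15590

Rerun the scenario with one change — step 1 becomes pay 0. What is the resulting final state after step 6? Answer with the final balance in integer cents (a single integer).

38689

(re-executing from step 1 with the substitution; state before step 1: balance=128603)
step 1 (pay 0): balance=130043
step 2 (pay 19681): balance=111818
step 3 (pay 18749): balance=94321
step 4 (pay 19950): balance=75427
step 5 (pay 18707): balance=57564
step 6 (pay 19519): balance=38689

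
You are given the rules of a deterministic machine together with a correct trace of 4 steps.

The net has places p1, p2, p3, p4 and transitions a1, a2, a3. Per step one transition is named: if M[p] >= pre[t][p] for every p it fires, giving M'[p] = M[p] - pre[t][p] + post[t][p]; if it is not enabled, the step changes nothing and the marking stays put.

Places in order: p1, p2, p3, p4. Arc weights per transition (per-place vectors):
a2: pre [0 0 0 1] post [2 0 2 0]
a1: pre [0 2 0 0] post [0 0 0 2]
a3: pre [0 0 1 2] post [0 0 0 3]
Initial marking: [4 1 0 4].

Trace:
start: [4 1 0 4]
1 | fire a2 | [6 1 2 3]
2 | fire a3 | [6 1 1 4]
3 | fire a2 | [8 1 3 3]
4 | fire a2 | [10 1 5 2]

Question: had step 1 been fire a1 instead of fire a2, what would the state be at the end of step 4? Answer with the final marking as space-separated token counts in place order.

(re-executing from step 1 with the substitution; state before step 1: [4 1 0 4])
1 | fire a1 | [4 1 0 4]
2 | fire a3 | [4 1 0 4]
3 | fire a2 | [6 1 2 3]
4 | fire a2 | [8 1 4 2]

8 1 4 2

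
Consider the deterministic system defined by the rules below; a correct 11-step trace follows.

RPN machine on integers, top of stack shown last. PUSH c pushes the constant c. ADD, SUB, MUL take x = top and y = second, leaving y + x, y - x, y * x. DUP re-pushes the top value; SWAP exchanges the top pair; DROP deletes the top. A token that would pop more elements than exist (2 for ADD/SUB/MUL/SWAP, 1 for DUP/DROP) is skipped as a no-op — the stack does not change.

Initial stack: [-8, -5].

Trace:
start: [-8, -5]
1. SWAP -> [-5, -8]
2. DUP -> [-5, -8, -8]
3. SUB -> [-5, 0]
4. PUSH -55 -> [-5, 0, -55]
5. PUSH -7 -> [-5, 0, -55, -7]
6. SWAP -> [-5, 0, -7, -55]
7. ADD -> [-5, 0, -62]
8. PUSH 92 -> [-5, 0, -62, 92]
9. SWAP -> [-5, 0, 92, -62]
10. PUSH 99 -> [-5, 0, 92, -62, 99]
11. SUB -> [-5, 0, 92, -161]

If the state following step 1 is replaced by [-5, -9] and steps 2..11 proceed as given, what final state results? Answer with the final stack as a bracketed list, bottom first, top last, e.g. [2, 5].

state after step 1 := [-5, -9]
2. DUP -> [-5, -9, -9]
3. SUB -> [-5, 0]
4. PUSH -55 -> [-5, 0, -55]
5. PUSH -7 -> [-5, 0, -55, -7]
6. SWAP -> [-5, 0, -7, -55]
7. ADD -> [-5, 0, -62]
8. PUSH 92 -> [-5, 0, -62, 92]
9. SWAP -> [-5, 0, 92, -62]
10. PUSH 99 -> [-5, 0, 92, -62, 99]
11. SUB -> [-5, 0, 92, -161]

[-5, 0, 92, -161]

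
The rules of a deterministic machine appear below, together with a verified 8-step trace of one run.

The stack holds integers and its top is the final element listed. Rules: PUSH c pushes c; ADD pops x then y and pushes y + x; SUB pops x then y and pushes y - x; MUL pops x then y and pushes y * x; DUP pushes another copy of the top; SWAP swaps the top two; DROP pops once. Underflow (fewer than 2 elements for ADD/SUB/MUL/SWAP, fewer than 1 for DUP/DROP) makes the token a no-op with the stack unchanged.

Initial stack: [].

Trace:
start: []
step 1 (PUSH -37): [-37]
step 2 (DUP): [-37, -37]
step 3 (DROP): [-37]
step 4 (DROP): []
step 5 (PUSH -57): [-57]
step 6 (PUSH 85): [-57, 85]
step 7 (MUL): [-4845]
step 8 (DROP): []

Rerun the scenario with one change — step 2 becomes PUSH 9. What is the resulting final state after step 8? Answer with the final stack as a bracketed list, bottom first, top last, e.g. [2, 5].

(re-executing from step 2 with the substitution; state before step 2: [-37])
step 2 (PUSH 9): [-37, 9]
step 3 (DROP): [-37]
step 4 (DROP): []
step 5 (PUSH -57): [-57]
step 6 (PUSH 85): [-57, 85]
step 7 (MUL): [-4845]
step 8 (DROP): []

[]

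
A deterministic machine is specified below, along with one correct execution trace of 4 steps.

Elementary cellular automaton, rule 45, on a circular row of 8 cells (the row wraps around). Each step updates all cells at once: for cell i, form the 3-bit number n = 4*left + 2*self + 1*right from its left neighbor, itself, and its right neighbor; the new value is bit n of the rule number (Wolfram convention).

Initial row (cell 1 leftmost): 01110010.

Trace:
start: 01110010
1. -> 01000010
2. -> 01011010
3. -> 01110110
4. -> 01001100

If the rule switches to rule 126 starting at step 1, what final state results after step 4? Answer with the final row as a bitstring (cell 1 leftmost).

(re-executing steps 1..4 under rule 126; state before step 1: 01110010)
1. -> 11011111
2. -> 01110000
3. -> 11011000
4. -> 11111101

11111101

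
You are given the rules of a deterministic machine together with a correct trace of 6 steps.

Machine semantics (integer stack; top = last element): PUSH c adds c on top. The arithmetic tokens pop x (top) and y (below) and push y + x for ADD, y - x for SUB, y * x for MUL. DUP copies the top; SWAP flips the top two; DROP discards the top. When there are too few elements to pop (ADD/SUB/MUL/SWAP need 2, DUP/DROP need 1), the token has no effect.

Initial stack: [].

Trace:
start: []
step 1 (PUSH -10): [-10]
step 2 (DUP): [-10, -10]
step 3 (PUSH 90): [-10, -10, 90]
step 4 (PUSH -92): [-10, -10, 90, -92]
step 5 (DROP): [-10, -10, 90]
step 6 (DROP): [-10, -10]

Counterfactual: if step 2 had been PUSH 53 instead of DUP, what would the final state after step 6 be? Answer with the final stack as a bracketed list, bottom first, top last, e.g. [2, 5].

(re-executing from step 2 with the substitution; state before step 2: [-10])
step 2 (PUSH 53): [-10, 53]
step 3 (PUSH 90): [-10, 53, 90]
step 4 (PUSH -92): [-10, 53, 90, -92]
step 5 (DROP): [-10, 53, 90]
step 6 (DROP): [-10, 53]

[-10, 53]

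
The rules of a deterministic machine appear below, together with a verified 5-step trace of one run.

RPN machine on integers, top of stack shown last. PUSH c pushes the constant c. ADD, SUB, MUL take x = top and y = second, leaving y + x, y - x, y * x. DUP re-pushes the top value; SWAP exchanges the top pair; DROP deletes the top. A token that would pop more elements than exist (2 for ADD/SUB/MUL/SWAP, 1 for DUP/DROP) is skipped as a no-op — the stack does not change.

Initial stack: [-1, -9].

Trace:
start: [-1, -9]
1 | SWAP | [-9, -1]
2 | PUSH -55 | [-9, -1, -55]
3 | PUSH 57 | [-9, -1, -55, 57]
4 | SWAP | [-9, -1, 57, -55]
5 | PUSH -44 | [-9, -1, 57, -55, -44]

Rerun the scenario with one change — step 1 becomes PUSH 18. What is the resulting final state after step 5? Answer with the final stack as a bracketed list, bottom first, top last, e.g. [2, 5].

(re-executing from step 1 with the substitution; state before step 1: [-1, -9])
1 | PUSH 18 | [-1, -9, 18]
2 | PUSH -55 | [-1, -9, 18, -55]
3 | PUSH 57 | [-1, -9, 18, -55, 57]
4 | SWAP | [-1, -9, 18, 57, -55]
5 | PUSH -44 | [-1, -9, 18, 57, -55, -44]

[-1, -9, 18, 57, -55, -44]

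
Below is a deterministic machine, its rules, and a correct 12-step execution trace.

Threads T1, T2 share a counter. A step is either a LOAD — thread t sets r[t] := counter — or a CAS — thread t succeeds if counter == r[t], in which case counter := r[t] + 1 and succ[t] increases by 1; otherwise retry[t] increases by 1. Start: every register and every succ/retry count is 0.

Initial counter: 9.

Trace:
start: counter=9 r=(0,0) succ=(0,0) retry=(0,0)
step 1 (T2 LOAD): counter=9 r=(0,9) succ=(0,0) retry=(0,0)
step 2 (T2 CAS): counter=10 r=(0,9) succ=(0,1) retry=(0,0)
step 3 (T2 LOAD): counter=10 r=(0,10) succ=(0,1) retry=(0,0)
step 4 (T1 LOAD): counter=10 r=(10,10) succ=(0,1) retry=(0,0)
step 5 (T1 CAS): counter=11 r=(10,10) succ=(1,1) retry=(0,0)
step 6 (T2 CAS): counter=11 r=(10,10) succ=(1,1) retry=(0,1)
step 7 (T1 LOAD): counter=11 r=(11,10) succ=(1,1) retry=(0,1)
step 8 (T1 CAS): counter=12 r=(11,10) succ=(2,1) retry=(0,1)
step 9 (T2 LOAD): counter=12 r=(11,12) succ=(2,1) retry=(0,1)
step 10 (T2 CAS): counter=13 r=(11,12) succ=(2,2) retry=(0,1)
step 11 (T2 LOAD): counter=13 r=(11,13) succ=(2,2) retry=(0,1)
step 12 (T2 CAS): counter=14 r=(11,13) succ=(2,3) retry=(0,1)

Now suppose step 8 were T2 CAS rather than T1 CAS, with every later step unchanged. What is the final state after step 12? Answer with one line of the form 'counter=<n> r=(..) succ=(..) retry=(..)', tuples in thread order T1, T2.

counter=13 r=(11,12) succ=(1,3) retry=(0,2)

(re-executing from step 8 with the substitution; state before step 8: counter=11 r=(11,10) succ=(1,1) retry=(0,1))
step 8 (T2 CAS): counter=11 r=(11,10) succ=(1,1) retry=(0,2)
step 9 (T2 LOAD): counter=11 r=(11,11) succ=(1,1) retry=(0,2)
step 10 (T2 CAS): counter=12 r=(11,11) succ=(1,2) retry=(0,2)
step 11 (T2 LOAD): counter=12 r=(11,12) succ=(1,2) retry=(0,2)
step 12 (T2 CAS): counter=13 r=(11,12) succ=(1,3) retry=(0,2)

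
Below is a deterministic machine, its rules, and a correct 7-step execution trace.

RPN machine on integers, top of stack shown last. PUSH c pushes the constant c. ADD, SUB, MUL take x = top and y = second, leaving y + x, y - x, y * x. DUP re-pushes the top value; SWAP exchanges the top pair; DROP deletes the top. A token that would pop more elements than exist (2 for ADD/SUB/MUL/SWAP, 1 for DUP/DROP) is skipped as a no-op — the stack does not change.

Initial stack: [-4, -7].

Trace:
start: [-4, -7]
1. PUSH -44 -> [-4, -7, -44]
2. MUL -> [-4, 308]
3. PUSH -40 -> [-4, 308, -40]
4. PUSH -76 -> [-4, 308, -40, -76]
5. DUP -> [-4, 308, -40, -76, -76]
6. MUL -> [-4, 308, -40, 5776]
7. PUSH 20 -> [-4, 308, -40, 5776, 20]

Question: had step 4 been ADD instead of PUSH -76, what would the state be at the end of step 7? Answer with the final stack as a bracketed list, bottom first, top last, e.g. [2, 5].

[-4, 71824, 20]

(re-executing from step 4 with the substitution; state before step 4: [-4, 308, -40])
4. ADD -> [-4, 268]
5. DUP -> [-4, 268, 268]
6. MUL -> [-4, 71824]
7. PUSH 20 -> [-4, 71824, 20]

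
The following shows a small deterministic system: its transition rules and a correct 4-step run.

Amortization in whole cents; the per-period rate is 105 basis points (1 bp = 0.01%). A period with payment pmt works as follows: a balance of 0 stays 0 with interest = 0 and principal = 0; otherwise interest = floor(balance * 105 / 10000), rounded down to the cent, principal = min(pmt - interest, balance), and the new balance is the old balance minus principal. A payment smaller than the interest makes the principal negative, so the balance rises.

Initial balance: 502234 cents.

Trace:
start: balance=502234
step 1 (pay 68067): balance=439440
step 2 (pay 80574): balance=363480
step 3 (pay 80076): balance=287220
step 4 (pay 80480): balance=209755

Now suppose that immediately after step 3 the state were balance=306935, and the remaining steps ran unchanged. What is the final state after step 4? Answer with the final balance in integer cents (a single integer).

state after step 3 := balance=306935
step 4 (pay 80480): balance=229677

229677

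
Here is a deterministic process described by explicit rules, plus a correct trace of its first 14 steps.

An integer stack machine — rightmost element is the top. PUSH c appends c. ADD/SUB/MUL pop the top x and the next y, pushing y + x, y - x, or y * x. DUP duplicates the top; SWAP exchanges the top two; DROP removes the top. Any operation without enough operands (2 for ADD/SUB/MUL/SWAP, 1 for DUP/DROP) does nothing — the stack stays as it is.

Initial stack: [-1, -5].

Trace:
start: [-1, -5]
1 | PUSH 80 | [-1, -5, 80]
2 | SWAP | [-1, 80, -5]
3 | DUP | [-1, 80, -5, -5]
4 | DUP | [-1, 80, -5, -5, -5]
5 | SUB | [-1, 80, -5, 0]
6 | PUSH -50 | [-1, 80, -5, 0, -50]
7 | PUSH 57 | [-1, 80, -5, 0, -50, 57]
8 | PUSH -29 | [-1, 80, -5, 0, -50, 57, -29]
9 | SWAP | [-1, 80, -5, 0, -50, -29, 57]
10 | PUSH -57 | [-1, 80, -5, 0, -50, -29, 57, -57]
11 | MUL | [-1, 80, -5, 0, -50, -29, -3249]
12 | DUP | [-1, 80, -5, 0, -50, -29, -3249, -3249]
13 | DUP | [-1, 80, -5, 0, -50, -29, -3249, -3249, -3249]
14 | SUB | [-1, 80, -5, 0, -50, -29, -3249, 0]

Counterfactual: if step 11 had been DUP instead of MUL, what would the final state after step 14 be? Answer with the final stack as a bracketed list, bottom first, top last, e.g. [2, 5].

(re-executing from step 11 with the substitution; state before step 11: [-1, 80, -5, 0, -50, -29, 57, -57])
11 | DUP | [-1, 80, -5, 0, -50, -29, 57, -57, -57]
12 | DUP | [-1, 80, -5, 0, -50, -29, 57, -57, -57, -57]
13 | DUP | [-1, 80, -5, 0, -50, -29, 57, -57, -57, -57, -57]
14 | SUB | [-1, 80, -5, 0, -50, -29, 57, -57, -57, 0]

[-1, 80, -5, 0, -50, -29, 57, -57, -57, 0]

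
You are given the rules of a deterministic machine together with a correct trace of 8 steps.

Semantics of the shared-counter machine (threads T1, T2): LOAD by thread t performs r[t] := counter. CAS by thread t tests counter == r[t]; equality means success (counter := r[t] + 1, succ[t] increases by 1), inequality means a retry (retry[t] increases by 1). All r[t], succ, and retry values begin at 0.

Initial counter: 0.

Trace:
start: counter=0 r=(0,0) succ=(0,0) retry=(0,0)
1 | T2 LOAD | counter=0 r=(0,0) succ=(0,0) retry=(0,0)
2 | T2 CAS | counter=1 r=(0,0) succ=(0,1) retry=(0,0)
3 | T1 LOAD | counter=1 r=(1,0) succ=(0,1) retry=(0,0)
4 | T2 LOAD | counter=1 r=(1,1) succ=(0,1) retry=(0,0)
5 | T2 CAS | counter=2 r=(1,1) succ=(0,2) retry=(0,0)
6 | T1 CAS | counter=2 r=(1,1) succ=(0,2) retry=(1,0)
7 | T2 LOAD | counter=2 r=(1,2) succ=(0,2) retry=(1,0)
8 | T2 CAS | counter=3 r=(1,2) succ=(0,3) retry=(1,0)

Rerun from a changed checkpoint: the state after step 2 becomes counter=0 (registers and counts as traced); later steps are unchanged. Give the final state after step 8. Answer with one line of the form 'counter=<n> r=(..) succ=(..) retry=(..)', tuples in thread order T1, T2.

state after step 2 := counter=0 r=(0,0) succ=(0,1) retry=(0,0)
3 | T1 LOAD | counter=0 r=(0,0) succ=(0,1) retry=(0,0)
4 | T2 LOAD | counter=0 r=(0,0) succ=(0,1) retry=(0,0)
5 | T2 CAS | counter=1 r=(0,0) succ=(0,2) retry=(0,0)
6 | T1 CAS | counter=1 r=(0,0) succ=(0,2) retry=(1,0)
7 | T2 LOAD | counter=1 r=(0,1) succ=(0,2) retry=(1,0)
8 | T2 CAS | counter=2 r=(0,1) succ=(0,3) retry=(1,0)

counter=2 r=(0,1) succ=(0,3) retry=(1,0)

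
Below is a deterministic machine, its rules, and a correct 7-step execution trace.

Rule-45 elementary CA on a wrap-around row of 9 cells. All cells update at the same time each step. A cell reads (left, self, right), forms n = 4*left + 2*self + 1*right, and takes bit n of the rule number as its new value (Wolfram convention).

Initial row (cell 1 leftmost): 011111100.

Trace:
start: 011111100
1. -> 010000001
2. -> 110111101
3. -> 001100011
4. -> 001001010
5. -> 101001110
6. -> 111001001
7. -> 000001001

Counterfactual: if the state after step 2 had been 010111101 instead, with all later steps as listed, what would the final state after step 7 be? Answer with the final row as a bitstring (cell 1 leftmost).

state after step 2 := 010111101
3. -> 111100011
4. -> 000001010
5. -> 111101110
6. -> 100011001
7. -> 001010001

001010001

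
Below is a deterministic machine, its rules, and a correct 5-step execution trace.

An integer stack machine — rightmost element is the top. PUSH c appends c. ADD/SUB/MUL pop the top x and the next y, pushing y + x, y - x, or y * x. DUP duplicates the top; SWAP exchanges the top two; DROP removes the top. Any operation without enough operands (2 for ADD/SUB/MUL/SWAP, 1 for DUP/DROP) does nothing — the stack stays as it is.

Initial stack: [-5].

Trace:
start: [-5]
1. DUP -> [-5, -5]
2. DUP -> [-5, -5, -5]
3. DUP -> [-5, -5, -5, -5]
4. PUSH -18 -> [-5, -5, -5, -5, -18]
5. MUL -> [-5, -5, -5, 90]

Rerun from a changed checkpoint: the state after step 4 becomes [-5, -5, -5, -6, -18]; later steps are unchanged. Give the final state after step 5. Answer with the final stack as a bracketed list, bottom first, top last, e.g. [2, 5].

state after step 4 := [-5, -5, -5, -6, -18]
5. MUL -> [-5, -5, -5, 108]

[-5, -5, -5, 108]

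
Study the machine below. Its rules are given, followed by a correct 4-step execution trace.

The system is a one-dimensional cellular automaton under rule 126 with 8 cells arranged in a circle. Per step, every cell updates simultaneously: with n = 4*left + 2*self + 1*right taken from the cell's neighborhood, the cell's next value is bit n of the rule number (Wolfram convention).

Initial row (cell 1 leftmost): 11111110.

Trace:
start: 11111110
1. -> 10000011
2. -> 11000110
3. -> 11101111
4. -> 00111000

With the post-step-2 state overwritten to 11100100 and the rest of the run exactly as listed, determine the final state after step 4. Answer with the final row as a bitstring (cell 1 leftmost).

state after step 2 := 11100100
3. -> 10111111
4. -> 11100000

11100000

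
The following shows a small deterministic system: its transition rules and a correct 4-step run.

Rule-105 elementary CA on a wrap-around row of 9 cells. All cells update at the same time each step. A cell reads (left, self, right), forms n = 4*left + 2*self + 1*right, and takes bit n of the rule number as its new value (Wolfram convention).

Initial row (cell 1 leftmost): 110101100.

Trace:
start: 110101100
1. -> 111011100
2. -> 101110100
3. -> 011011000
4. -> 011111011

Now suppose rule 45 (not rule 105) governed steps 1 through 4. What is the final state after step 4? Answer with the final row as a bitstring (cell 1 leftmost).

001010110

(re-executing steps 1..4 under rule 45; state before step 1: 110101100)
1. -> 101111000
2. -> 111000010
3. -> 100011011
4. -> 001010110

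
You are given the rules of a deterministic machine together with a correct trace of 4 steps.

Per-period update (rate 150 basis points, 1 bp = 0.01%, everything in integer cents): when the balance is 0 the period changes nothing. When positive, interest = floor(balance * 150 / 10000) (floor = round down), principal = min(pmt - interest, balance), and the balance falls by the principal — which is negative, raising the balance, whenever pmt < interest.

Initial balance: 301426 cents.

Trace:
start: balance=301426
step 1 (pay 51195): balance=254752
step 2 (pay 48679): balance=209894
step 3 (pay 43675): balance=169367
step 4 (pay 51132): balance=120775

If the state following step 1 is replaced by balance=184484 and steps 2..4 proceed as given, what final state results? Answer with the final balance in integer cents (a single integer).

47297

state after step 1 := balance=184484
step 2 (pay 48679): balance=138572
step 3 (pay 43675): balance=96975
step 4 (pay 51132): balance=47297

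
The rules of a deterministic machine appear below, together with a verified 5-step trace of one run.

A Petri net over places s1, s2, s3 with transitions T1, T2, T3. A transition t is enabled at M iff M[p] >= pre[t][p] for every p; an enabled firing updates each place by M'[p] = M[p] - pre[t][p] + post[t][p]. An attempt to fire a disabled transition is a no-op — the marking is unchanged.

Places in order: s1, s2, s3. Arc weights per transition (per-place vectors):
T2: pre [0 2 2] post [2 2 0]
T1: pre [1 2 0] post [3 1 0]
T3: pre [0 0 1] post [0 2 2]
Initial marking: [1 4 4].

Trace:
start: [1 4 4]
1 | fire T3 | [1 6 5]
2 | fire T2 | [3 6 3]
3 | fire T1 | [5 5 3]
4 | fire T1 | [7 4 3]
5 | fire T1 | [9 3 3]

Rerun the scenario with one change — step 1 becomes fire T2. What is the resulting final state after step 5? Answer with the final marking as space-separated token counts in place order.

(re-executing from step 1 with the substitution; state before step 1: [1 4 4])
1 | fire T2 | [3 4 2]
2 | fire T2 | [5 4 0]
3 | fire T1 | [7 3 0]
4 | fire T1 | [9 2 0]
5 | fire T1 | [11 1 0]

11 1 0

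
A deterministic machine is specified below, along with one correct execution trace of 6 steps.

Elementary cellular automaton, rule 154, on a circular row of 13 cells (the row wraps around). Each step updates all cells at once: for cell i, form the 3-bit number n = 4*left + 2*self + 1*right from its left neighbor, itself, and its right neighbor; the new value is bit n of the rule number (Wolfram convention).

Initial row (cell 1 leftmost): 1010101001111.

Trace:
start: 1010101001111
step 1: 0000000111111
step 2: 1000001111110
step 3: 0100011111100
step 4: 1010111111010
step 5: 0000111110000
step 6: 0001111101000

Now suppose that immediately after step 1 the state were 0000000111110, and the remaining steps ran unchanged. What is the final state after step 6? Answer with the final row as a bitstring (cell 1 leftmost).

0111111010000

state after step 1 := 0000000111110
step 2: 0000001111101
step 3: 1000011111000
step 4: 0100111110101
step 5: 0011111100000
step 6: 0111111010000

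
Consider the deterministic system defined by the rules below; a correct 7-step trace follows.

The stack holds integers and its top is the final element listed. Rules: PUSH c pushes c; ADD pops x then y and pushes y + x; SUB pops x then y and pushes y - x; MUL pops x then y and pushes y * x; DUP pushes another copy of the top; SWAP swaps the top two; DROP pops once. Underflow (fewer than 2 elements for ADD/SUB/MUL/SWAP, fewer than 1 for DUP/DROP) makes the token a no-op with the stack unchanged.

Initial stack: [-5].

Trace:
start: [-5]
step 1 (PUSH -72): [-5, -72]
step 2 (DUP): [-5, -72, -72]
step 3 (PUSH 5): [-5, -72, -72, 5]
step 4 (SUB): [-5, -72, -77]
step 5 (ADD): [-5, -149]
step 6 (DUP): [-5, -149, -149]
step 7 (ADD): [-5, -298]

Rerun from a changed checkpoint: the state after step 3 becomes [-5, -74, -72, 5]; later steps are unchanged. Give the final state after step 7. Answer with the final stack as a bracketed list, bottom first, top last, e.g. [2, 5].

state after step 3 := [-5, -74, -72, 5]
step 4 (SUB): [-5, -74, -77]
step 5 (ADD): [-5, -151]
step 6 (DUP): [-5, -151, -151]
step 7 (ADD): [-5, -302]

[-5, -302]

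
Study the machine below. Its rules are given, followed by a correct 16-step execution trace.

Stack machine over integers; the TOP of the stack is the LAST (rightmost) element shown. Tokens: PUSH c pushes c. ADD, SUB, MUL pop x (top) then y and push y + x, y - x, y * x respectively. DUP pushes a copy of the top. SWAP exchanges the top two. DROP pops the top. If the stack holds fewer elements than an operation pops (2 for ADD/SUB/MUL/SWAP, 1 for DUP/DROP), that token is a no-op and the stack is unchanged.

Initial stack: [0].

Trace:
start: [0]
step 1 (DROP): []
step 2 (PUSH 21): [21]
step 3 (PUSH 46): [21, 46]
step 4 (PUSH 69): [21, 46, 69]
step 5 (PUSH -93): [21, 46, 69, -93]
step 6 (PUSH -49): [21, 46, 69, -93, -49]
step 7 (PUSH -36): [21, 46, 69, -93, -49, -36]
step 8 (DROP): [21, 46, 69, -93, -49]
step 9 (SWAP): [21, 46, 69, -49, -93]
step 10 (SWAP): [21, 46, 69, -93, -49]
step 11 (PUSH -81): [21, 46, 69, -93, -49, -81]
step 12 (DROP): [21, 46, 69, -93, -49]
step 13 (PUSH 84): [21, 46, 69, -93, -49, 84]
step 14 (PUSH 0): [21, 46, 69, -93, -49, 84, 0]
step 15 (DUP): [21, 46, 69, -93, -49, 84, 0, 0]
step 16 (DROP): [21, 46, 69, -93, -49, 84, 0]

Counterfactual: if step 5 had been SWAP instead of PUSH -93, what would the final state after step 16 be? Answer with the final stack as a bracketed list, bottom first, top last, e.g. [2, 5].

[21, 69, 46, -49, 84, 0]

(re-executing from step 5 with the substitution; state before step 5: [21, 46, 69])
step 5 (SWAP): [21, 69, 46]
step 6 (PUSH -49): [21, 69, 46, -49]
step 7 (PUSH -36): [21, 69, 46, -49, -36]
step 8 (DROP): [21, 69, 46, -49]
step 9 (SWAP): [21, 69, -49, 46]
step 10 (SWAP): [21, 69, 46, -49]
step 11 (PUSH -81): [21, 69, 46, -49, -81]
step 12 (DROP): [21, 69, 46, -49]
step 13 (PUSH 84): [21, 69, 46, -49, 84]
step 14 (PUSH 0): [21, 69, 46, -49, 84, 0]
step 15 (DUP): [21, 69, 46, -49, 84, 0, 0]
step 16 (DROP): [21, 69, 46, -49, 84, 0]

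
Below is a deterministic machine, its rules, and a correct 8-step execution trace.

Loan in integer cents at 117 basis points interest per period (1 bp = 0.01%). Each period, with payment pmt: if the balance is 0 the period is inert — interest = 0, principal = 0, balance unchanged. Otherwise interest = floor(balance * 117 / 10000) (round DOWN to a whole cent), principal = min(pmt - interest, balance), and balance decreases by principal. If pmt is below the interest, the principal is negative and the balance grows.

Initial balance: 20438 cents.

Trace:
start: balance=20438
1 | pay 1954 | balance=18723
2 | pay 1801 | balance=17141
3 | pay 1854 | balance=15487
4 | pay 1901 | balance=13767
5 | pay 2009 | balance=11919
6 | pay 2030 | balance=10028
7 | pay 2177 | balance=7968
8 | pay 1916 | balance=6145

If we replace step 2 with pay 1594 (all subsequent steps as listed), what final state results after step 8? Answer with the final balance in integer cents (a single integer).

(re-executing from step 2 with the substitution; state before step 2: balance=18723)
2 | pay 1594 | balance=17348
3 | pay 1854 | balance=15696
4 | pay 1901 | balance=13978
5 | pay 2009 | balance=12132
6 | pay 2030 | balance=10243
7 | pay 2177 | balance=8185
8 | pay 1916 | balance=6364

6364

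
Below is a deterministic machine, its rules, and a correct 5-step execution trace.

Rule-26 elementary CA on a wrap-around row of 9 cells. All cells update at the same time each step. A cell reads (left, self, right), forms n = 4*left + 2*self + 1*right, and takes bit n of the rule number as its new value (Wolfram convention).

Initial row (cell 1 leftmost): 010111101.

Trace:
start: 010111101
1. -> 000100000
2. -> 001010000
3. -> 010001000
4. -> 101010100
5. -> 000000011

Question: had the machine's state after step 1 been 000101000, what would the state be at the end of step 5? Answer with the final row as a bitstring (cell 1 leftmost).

state after step 1 := 000101000
2. -> 001000100
3. -> 010101010
4. -> 100000001
5. -> 010000011

010000011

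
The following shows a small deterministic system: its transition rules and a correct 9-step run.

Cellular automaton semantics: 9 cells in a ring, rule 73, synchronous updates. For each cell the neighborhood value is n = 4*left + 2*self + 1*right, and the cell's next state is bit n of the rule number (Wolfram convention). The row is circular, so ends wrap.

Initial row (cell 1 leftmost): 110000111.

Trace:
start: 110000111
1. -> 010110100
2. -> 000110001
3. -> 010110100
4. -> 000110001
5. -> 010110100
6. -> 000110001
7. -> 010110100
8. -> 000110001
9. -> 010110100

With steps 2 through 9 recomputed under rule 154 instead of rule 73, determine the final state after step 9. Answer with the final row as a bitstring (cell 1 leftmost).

(re-executing steps 2..9 under rule 154; state before step 2: 010110100)
2. -> 100100010
3. -> 011010100
4. -> 110000010
5. -> 101000100
6. -> 000101011
7. -> 101000010
8. -> 000100100
9. -> 001011010

001011010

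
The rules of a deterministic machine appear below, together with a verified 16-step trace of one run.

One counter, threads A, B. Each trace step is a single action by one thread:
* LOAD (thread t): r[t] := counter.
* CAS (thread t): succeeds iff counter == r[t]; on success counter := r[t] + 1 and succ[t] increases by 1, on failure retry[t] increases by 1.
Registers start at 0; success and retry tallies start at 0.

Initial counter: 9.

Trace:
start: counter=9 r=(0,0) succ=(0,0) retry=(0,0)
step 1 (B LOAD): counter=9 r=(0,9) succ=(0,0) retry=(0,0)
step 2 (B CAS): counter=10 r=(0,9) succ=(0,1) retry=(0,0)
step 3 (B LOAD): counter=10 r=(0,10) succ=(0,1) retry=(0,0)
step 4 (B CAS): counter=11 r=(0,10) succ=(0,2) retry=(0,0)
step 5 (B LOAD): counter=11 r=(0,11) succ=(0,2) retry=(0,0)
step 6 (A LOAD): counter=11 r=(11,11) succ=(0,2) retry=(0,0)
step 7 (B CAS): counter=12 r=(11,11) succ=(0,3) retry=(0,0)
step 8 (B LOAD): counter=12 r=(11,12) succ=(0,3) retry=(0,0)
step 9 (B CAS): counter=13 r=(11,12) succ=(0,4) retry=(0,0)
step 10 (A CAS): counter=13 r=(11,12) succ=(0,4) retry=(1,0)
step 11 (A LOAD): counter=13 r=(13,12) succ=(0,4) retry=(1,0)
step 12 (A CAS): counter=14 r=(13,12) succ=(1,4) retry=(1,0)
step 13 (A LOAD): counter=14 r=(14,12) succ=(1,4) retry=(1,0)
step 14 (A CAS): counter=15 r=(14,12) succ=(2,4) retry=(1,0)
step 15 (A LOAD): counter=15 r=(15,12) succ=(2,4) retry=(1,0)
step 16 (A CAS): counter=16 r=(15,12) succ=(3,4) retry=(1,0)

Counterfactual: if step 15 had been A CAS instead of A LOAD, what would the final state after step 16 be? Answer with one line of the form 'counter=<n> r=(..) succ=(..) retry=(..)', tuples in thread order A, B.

(re-executing from step 15 with the substitution; state before step 15: counter=15 r=(14,12) succ=(2,4) retry=(1,0))
step 15 (A CAS): counter=15 r=(14,12) succ=(2,4) retry=(2,0)
step 16 (A CAS): counter=15 r=(14,12) succ=(2,4) retry=(3,0)

counter=15 r=(14,12) succ=(2,4) retry=(3,0)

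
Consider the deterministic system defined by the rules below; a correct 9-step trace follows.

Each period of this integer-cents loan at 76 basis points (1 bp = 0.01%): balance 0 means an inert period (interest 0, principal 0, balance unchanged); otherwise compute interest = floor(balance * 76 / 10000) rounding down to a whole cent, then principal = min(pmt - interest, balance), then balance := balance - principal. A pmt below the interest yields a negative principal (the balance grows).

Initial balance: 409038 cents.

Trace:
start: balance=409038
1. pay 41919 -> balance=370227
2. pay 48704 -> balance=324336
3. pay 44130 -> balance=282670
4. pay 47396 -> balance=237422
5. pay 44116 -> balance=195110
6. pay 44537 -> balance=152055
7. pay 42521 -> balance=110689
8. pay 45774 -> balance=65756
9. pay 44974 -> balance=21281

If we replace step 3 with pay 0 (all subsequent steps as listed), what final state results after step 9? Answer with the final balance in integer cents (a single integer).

(re-executing from step 3 with the substitution; state before step 3: balance=324336)
3. pay 0 -> balance=326800
4. pay 47396 -> balance=281887
5. pay 44116 -> balance=239913
6. pay 44537 -> balance=197199
7. pay 42521 -> balance=156176
8. pay 45774 -> balance=111588
9. pay 44974 -> balance=67462

67462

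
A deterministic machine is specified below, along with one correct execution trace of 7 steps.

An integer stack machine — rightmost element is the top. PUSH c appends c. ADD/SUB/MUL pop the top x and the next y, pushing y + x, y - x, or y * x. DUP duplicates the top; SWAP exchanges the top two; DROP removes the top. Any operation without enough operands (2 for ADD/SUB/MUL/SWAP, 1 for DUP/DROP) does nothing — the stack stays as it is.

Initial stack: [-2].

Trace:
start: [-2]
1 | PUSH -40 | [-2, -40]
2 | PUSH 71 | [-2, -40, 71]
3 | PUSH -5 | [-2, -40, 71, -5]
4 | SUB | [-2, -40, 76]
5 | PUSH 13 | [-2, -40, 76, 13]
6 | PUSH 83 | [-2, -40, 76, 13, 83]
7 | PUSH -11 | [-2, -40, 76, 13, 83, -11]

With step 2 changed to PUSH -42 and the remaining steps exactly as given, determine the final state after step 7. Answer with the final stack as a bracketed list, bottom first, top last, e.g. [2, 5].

[-2, -40, -37, 13, 83, -11]

(re-executing from step 2 with the substitution; state before step 2: [-2, -40])
2 | PUSH -42 | [-2, -40, -42]
3 | PUSH -5 | [-2, -40, -42, -5]
4 | SUB | [-2, -40, -37]
5 | PUSH 13 | [-2, -40, -37, 13]
6 | PUSH 83 | [-2, -40, -37, 13, 83]
7 | PUSH -11 | [-2, -40, -37, 13, 83, -11]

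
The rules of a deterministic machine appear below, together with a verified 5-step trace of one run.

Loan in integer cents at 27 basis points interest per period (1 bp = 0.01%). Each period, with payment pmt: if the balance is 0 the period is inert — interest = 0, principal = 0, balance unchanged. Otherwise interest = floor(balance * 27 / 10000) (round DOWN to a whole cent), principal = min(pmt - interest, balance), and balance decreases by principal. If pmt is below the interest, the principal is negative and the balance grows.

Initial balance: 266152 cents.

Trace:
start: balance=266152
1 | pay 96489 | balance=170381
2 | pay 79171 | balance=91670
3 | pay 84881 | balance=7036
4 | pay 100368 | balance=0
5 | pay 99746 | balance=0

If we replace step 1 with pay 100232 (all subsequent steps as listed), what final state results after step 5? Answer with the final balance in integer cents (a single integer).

(re-executing from step 1 with the substitution; state before step 1: balance=266152)
1 | pay 100232 | balance=166638
2 | pay 79171 | balance=87916
3 | pay 84881 | balance=3272
4 | pay 100368 | balance=0
5 | pay 99746 | balance=0

0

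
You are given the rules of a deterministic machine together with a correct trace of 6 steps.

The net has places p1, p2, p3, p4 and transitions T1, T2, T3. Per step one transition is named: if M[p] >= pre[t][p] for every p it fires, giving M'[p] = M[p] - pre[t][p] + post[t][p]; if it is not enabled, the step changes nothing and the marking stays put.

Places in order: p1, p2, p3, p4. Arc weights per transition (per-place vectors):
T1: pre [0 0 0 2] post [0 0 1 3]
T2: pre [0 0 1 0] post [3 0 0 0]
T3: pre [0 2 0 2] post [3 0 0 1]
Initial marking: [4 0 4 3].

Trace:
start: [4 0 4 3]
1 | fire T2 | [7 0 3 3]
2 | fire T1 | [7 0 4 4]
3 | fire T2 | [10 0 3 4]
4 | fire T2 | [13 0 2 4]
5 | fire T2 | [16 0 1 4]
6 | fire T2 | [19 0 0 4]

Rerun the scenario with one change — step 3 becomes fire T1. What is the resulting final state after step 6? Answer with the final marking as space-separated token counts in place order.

(re-executing from step 3 with the substitution; state before step 3: [7 0 4 4])
3 | fire T1 | [7 0 5 5]
4 | fire T2 | [10 0 4 5]
5 | fire T2 | [13 0 3 5]
6 | fire T2 | [16 0 2 5]

16 0 2 5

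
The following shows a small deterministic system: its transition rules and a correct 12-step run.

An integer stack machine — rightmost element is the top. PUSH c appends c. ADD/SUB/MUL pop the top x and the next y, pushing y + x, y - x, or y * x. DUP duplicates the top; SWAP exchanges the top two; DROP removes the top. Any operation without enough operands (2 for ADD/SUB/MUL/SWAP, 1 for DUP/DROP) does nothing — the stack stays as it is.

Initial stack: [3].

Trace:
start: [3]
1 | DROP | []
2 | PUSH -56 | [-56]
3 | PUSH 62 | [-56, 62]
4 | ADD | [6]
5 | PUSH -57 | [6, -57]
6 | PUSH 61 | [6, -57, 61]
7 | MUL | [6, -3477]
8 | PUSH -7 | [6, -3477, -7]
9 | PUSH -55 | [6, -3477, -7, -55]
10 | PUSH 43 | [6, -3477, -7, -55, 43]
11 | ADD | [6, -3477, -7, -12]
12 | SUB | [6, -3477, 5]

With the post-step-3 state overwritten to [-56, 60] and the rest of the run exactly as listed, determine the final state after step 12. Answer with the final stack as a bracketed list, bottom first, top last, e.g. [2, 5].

state after step 3 := [-56, 60]
4 | ADD | [4]
5 | PUSH -57 | [4, -57]
6 | PUSH 61 | [4, -57, 61]
7 | MUL | [4, -3477]
8 | PUSH -7 | [4, -3477, -7]
9 | PUSH -55 | [4, -3477, -7, -55]
10 | PUSH 43 | [4, -3477, -7, -55, 43]
11 | ADD | [4, -3477, -7, -12]
12 | SUB | [4, -3477, 5]

[4, -3477, 5]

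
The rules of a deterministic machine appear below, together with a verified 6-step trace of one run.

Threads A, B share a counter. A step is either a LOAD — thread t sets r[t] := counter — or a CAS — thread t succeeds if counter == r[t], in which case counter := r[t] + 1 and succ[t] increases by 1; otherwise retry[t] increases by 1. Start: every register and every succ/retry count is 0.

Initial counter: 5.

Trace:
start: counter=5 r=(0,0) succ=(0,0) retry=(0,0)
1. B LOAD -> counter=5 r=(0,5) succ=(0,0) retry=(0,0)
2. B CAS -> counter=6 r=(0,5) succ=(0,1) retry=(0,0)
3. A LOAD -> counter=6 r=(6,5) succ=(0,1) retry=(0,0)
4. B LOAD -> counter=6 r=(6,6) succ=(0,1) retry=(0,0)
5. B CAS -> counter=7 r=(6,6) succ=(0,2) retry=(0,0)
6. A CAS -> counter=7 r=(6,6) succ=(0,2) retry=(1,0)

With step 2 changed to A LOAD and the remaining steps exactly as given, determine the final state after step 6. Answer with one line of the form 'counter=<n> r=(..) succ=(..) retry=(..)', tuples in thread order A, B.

counter=6 r=(5,5) succ=(0,1) retry=(1,0)

(re-executing from step 2 with the substitution; state before step 2: counter=5 r=(0,5) succ=(0,0) retry=(0,0))
2. A LOAD -> counter=5 r=(5,5) succ=(0,0) retry=(0,0)
3. A LOAD -> counter=5 r=(5,5) succ=(0,0) retry=(0,0)
4. B LOAD -> counter=5 r=(5,5) succ=(0,0) retry=(0,0)
5. B CAS -> counter=6 r=(5,5) succ=(0,1) retry=(0,0)
6. A CAS -> counter=6 r=(5,5) succ=(0,1) retry=(1,0)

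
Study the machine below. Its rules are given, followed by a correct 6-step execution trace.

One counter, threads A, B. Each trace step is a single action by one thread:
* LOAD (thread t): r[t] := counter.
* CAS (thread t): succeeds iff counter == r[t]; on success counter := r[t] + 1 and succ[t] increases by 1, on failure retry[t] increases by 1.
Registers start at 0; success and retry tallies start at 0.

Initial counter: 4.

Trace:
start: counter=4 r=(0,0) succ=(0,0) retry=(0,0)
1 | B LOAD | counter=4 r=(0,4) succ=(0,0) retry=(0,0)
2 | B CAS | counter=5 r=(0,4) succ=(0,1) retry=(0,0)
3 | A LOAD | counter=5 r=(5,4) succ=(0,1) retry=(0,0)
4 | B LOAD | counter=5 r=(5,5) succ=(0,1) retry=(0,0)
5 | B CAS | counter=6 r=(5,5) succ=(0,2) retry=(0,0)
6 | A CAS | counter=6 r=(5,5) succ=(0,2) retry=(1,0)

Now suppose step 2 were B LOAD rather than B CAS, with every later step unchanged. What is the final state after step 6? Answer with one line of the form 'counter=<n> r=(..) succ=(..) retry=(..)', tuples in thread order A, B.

(re-executing from step 2 with the substitution; state before step 2: counter=4 r=(0,4) succ=(0,0) retry=(0,0))
2 | B LOAD | counter=4 r=(0,4) succ=(0,0) retry=(0,0)
3 | A LOAD | counter=4 r=(4,4) succ=(0,0) retry=(0,0)
4 | B LOAD | counter=4 r=(4,4) succ=(0,0) retry=(0,0)
5 | B CAS | counter=5 r=(4,4) succ=(0,1) retry=(0,0)
6 | A CAS | counter=5 r=(4,4) succ=(0,1) retry=(1,0)

counter=5 r=(4,4) succ=(0,1) retry=(1,0)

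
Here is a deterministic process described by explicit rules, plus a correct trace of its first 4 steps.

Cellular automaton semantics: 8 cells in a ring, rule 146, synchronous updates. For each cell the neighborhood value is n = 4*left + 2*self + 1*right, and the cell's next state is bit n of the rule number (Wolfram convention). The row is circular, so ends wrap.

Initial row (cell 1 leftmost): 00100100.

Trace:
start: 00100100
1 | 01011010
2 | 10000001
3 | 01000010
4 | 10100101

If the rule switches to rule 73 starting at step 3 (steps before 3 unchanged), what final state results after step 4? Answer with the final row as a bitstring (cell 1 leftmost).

10100101

(re-executing steps 3..4 under rule 73; state before step 3: 10000001)
3 | 10111101
4 | 10100101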